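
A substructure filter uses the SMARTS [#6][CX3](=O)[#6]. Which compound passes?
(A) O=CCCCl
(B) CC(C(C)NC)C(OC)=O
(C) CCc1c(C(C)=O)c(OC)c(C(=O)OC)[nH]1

C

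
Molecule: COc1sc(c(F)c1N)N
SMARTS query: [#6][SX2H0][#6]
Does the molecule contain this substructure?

The pattern [#6][SX2H0][#6] describes an aliphatic sulfur bridging two carbons with no H on the sulfur — a thioether.
The closest candidate here is a methoxy ether (-OCH3), but the bridging atom is O, not S. No other fragment satisfies the full query, so there is no match.

No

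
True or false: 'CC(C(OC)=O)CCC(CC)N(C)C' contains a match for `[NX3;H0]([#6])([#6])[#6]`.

True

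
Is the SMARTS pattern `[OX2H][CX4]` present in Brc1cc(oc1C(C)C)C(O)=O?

No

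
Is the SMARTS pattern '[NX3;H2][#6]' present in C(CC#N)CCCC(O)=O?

The pattern [NX3;H2][#6] describes a trivalent nitrogen with two H attached to carbon — a primary amine.
The closest candidate here is a nitrile (-C#N), but the nitrogen is NX1 (triple-bonded), not NX3 with two H. No other fragment satisfies the full query, so there is no match.

No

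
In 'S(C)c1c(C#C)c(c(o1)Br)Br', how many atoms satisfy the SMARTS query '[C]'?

The query [C] means: uppercase C matches aliphatic (non-aromatic) carbon only.
Check the 11 heavy atoms by environment: 1× o (aromatic) → no; 4× c (aromatic) → no; 1× S → no; 3× C → match; 2× Br → no.
That gives 3 matching atoms.

3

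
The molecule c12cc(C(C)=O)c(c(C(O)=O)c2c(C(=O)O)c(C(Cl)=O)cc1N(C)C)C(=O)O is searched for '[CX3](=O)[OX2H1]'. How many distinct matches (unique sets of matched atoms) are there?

3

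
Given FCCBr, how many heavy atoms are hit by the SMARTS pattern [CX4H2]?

The query [CX4H2] means: sp3 carbon (X4) with exactly two hydrogens.
Check the 4 heavy atoms by environment: 2× C (H2, X4) → match; 1× F (H0, X1) → no; 1× Br (H0, X1) → no.
That gives 2 matching atoms.

2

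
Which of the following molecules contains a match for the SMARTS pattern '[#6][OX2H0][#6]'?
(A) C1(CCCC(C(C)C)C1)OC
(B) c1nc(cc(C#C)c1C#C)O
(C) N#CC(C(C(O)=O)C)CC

[#6][OX2H0][#6] describes an aliphatic oxygen bridging two carbons with no H on the oxygen (an ether).
(A) contains a methoxy ether (-OCH3), which satisfies every atom and bond constraint.
(B) has a hydroxyl group (-OH) but the oxygen has H1, not H0 bridging two carbons.
(C) has a carboxylic acid group (-C(=O)OH) but the -OH oxygen has H1; the =O is OX1, not OX2.
So the answer is (A).

A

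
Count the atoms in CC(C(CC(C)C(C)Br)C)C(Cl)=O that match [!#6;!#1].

3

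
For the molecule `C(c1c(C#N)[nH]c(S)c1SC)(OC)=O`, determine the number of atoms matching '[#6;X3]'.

5

The query [#6;X3] means: any carbon (aromatic or not) with three total connections.
Check the 14 heavy atoms by environment: 1× n (aromatic, X3) → no; 4× c (aromatic, X3) → match; 1× C (X2) → no; 1× N (X1) → no; 1× C (X3) → match; 1× O (X1) → no; 1× O (X2) → no; 2× C (X4) → no; 2× S (X2) → no.
Summing the matching environments: 4 + 1 = 5 matching atoms.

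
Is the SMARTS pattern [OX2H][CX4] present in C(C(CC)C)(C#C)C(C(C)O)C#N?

The pattern [OX2H][CX4] describes a hydroxyl oxygen bound to an sp3 (X4) carbon — an aliphatic alcohol.
The molecule carries a hydroxyl group (-OH), whose atoms satisfy every constraint of the query, so the pattern matches.

Yes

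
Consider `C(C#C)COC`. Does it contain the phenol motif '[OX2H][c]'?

The pattern [OX2H][c] describes a hydroxyl oxygen attached to an aromatic carbon — a phenol.
The closest candidate here is a methoxy ether (-OCH3), but the oxygen has H0, not H1. No other fragment satisfies the full query, so there is no match.

No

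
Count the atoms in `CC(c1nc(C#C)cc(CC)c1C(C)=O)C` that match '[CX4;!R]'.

6

Check the 16 heavy atoms by environment: 1× n (aromatic, X2, in 6-ring) → no; 5× c (aromatic, X3, in 6-ring) → no; 2× C (X2, acyclic) → no; 6× C (X4, acyclic) → match; 1× C (X3, acyclic) → no; 1× O (X1, acyclic) → no.
That gives 6 matching atoms.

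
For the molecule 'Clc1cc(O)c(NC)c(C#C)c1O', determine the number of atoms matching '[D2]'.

Check the 13 heavy atoms by environment: 1× c (aromatic, D2) → match; 5× c (aromatic, D3) → no; 1× N (D2) → match; 2× C (D1) → no; 2× O (D1) → no; 1× C (D2) → match; 1× Cl (D1) → no.
Summing the matching environments: 1 + 1 + 1 = 3 matching atoms.

3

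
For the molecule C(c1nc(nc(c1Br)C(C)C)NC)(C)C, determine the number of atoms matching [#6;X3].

4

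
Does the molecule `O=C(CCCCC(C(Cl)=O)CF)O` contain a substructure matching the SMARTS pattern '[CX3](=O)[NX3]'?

No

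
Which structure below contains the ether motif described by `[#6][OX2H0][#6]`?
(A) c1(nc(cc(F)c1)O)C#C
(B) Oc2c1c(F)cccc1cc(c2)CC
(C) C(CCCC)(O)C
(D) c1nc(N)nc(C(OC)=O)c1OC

[#6][OX2H0][#6] describes an aliphatic oxygen bridging two carbons with no H on the oxygen (an ether).
(A) has a hydroxyl group (-OH) but the oxygen has H1, not H0 bridging two carbons.
(B) has a hydroxyl group (-OH) but the oxygen has H1, not H0 bridging two carbons.
(C) has a hydroxyl group (-OH) but the oxygen has H1, not H0 bridging two carbons.
(D) contains a methoxy ether (-OCH3), which satisfies every atom and bond constraint.
So the answer is (D).

D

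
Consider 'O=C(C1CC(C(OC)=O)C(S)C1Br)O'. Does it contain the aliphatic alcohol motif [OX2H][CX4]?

No

The pattern [OX2H][CX4] describes a hydroxyl oxygen bound to an sp3 (X4) carbon — an aliphatic alcohol.
The closest candidate here is a carboxylic acid group (-C(=O)OH), but the -OH is on a CX3 carbonyl carbon, not a CX4 carbon. No other fragment satisfies the full query, so there is no match.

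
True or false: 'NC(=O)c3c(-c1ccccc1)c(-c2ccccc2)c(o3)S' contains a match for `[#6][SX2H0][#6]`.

False

The pattern [#6][SX2H0][#6] describes an aliphatic sulfur bridging two carbons with no H on the sulfur — a thioether.
The closest candidate here is a thiol (-SH), but the sulfur has H1, not H0 bridging two carbons. No other fragment satisfies the full query, so there is no match.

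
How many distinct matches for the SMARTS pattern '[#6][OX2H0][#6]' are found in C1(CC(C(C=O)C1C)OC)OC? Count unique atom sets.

[#6][OX2H0][#6] is the SMARTS for an ether: an aliphatic oxygen bridging two carbons with no H on the oxygen.
The molecule carries 2 separate instances of a methoxy ether (-OCH3) meeting every constraint; each maps to a distinct set of atoms, giving 2 matches.

2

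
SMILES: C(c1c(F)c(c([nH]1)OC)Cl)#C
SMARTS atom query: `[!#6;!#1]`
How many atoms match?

4

Check the 11 heavy atoms by environment: 1× n (aromatic) → match; 4× c (aromatic) → no; 1× O → match; 3× C → no; 1× Cl → match; 1× F → match.
Summing the matching environments: 1 + 1 + 1 + 1 = 4 matching atoms.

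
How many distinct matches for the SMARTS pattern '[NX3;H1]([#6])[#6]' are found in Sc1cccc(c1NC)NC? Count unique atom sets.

2

[NX3;H1]([#6])[#6] is the SMARTS for a secondary amine: a trivalent nitrogen with one H, bonded to two carbons.
The molecule carries 2 separate instances of an N-methylamino group (-NHCH3) meeting every constraint; each maps to a distinct set of atoms, giving 2 matches.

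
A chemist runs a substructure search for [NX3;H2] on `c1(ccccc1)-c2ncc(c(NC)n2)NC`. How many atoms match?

0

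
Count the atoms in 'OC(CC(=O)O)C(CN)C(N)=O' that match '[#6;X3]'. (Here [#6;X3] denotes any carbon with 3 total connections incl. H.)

2

The query [#6;X3] means: any carbon (aromatic or not) with three total connections.
Check the 12 heavy atoms by environment: 4× C (X4) → no; 2× N (X3) → no; 2× O (X2) → no; 2× C (X3) → match; 2× O (X1) → no.
That gives 2 matching atoms.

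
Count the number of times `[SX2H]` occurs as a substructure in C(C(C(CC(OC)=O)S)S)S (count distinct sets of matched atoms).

3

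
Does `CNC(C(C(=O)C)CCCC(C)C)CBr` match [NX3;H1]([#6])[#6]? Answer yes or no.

The pattern [NX3;H1]([#6])[#6] describes a trivalent nitrogen with one H, bonded to two carbons — a secondary amine.
The molecule carries an N-methylamino group (-NHCH3), whose atoms satisfy every constraint of the query, so the pattern matches.

Yes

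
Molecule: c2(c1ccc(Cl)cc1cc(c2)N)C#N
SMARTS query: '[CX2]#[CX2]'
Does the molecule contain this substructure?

No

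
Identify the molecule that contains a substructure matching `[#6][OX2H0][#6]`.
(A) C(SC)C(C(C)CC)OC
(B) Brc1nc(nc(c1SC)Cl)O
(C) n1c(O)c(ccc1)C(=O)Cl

A

[#6][OX2H0][#6] describes an aliphatic oxygen bridging two carbons with no H on the oxygen (an ether).
(A) contains a methoxy ether (-OCH3), which satisfies every atom and bond constraint.
(B) has a hydroxyl group (-OH) but the oxygen has H1, not H0 bridging two carbons.
(C) has a hydroxyl group (-OH) but the oxygen has H1, not H0 bridging two carbons.
So the answer is (A).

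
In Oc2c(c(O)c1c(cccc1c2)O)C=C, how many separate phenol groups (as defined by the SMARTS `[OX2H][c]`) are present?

3

[OX2H][c] is the SMARTS for a phenol: a hydroxyl oxygen attached to an aromatic carbon.
The molecule carries 3 separate instances of a hydroxyl group (-OH) meeting every constraint; each maps to a distinct set of atoms, giving 3 matches.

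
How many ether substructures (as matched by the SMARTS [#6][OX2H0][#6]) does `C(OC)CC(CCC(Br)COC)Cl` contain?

[#6][OX2H0][#6] is the SMARTS for an ether: an aliphatic oxygen bridging two carbons with no H on the oxygen.
The molecule carries 2 separate instances of a methoxy ether (-OCH3) meeting every constraint; each maps to a distinct set of atoms, giving 2 matches.

2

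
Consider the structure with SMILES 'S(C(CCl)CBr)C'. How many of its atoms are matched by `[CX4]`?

4

The query [CX4] means: C with X4: aliphatic carbon with exactly 4 total connections (bonds + H).
Check the 7 heavy atoms by environment: 4× C (X4) → match; 1× Cl (X1) → no; 1× Br (X1) → no; 1× S (X2) → no.
That gives 4 matching atoms.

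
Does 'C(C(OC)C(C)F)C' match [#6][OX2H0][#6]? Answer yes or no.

Yes

The pattern [#6][OX2H0][#6] describes an aliphatic oxygen bridging two carbons with no H on the oxygen — an ether.
The molecule carries a methoxy ether (-OCH3), whose atoms satisfy every constraint of the query, so the pattern matches.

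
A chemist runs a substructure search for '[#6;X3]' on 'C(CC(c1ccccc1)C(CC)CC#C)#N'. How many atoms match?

6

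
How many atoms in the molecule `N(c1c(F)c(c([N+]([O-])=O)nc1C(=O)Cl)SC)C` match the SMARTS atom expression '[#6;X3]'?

6

The query [#6;X3] means: any carbon (aromatic or not) with three total connections.
Check the 17 heavy atoms by environment: 1× n (aromatic, X2) → no; 5× c (aromatic, X3) → match; 1× S (X2) → no; 2× C (X4) → no; 1× N (X3) → no; 1× F (X1) → no; 1× N (charge +1, X3) → no; 1× O (charge -1, X1) → no; 2× O (X1) → no; 1× C (X3) → match; 1× Cl (X1) → no.
Summing the matching environments: 5 + 1 = 6 matching atoms.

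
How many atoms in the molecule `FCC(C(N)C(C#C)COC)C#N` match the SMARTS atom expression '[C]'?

The query [C] means: uppercase C matches aliphatic (non-aromatic) carbon only.
Check the 13 heavy atoms by environment: 9× C → match; 1× F → no; 2× N → no; 1× O → no.
That gives 9 matching atoms.

9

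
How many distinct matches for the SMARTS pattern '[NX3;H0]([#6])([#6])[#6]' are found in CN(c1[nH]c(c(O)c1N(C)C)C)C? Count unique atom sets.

[NX3;H0]([#6])([#6])[#6] is the SMARTS for a tertiary amine: a trivalent nitrogen with no H, bonded to three carbons.
The molecule carries 2 separate instances of a dimethylamino group (-N(CH3)2) meeting every constraint; each maps to a distinct set of atoms, giving 2 matches.

2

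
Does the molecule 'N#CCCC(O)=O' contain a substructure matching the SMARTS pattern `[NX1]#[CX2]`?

Yes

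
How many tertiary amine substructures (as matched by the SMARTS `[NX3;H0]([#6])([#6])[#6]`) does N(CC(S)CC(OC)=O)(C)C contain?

1

[NX3;H0]([#6])([#6])[#6] is the SMARTS for a tertiary amine: a trivalent nitrogen with no H, bonded to three carbons.
Exactly one fragment in the molecule meets all constraints, giving 1 match.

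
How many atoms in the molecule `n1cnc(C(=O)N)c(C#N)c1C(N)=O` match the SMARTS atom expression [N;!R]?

3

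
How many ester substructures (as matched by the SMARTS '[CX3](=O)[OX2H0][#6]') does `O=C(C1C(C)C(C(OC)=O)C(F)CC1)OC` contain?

2

[CX3](=O)[OX2H0][#6] is the SMARTS for an ester: a carbonyl carbon bonded to an oxygen that is itself bonded to carbon (no H on that O).
The molecule carries 2 separate instances of a methyl-ester group (-C(=O)OCH3) meeting every constraint; each maps to a distinct set of atoms, giving 2 matches.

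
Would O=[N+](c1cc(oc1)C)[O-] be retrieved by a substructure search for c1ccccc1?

The pattern c1ccccc1 describes six aromatic carbons in a ring — a benzene ring.
The closest candidate here is a methyl group (-CH3), but no six-membered all-carbon aromatic ring is present. No other fragment satisfies the full query, so there is no match.

No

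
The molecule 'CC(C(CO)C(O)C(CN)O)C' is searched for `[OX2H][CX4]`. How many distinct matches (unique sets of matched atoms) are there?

[OX2H][CX4] is the SMARTS for an aliphatic alcohol: a hydroxyl oxygen bound to an sp3 (X4) carbon.
The molecule carries 3 separate instances of a hydroxyl group (-OH) meeting every constraint; each maps to a distinct set of atoms, giving 3 matches.

3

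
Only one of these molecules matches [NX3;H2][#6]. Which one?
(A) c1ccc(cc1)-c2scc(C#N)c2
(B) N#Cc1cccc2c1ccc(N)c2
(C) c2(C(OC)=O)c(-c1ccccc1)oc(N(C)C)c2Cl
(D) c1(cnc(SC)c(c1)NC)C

[NX3;H2][#6] describes a trivalent nitrogen with two H attached to carbon (a primary amine).
(A) has a nitrile (-C#N) but the nitrogen is NX1 (triple-bonded), not NX3 with two H.
(B) contains a primary amino group (-NH2), which satisfies every atom and bond constraint.
(C) has a dimethylamino group (-N(CH3)2) but the nitrogen has H0, not H2.
(D) has an N-methylamino group (-NHCH3) but the nitrogen bears two carbons and only one H (H1), not H2.
So the answer is (B).

B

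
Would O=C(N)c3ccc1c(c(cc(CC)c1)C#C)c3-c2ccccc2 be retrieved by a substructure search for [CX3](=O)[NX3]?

The pattern [CX3](=O)[NX3] describes a carbonyl carbon bonded to a trivalent nitrogen — an amide.
The molecule carries a primary amide (-C(=O)NH2), whose atoms satisfy every constraint of the query, so the pattern matches.

Yes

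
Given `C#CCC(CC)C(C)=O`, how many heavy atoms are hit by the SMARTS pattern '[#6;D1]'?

Check the 9 heavy atoms by environment: 3× C (D2) → no; 2× C (D3) → no; 3× C (D1) → match; 1× O (D1) → no.
That gives 3 matching atoms.

3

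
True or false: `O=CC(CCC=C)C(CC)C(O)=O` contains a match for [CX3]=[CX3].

The pattern [CX3]=[CX3] describes a non-aromatic C=C double bond between two sp2 carbons — an alkene.
The molecule carries a vinyl group (-CH=CH2), whose atoms satisfy every constraint of the query, so the pattern matches.

True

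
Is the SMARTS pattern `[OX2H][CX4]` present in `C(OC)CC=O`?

The pattern [OX2H][CX4] describes a hydroxyl oxygen bound to an sp3 (X4) carbon — an aliphatic alcohol.
The closest candidate here is a methoxy ether (-OCH3), but the oxygen has H0 (ether), not H1. No other fragment satisfies the full query, so there is no match.

No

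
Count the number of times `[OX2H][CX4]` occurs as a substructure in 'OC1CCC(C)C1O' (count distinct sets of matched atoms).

2

[OX2H][CX4] is the SMARTS for an aliphatic alcohol: a hydroxyl oxygen bound to an sp3 (X4) carbon.
The molecule carries 2 separate instances of a hydroxyl group (-OH) meeting every constraint; each maps to a distinct set of atoms, giving 2 matches.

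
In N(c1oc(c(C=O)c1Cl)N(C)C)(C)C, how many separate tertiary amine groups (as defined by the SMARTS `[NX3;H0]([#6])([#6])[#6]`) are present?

2

[NX3;H0]([#6])([#6])[#6] is the SMARTS for a tertiary amine: a trivalent nitrogen with no H, bonded to three carbons.
The molecule carries 2 separate instances of a dimethylamino group (-N(CH3)2) meeting every constraint; each maps to a distinct set of atoms, giving 2 matches.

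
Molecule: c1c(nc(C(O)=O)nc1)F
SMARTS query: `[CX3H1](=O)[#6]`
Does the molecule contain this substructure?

The pattern [CX3H1](=O)[#6] describes an sp2 carbon with one H, double-bonded to O and single-bonded to carbon — an aldehyde.
The closest candidate here is a carboxylic acid group (-C(=O)OH), but the carbonyl carbon has H0 and is bonded to O, not H1. No other fragment satisfies the full query, so there is no match.

No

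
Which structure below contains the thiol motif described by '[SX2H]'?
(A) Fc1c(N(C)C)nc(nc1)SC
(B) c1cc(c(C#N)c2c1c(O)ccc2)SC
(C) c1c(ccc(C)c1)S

[SX2H] describes an aliphatic sulfur with two connections, one being H (a thiol).
(A) has a methylthio ether (-SCH3) but the sulfur has H0 (bonded to two carbons), not H1.
(B) has a hydroxyl group (-OH) but it is an -OH, not an -SH.
(C) contains a thiol (-SH), which satisfies every atom and bond constraint.
So the answer is (C).

C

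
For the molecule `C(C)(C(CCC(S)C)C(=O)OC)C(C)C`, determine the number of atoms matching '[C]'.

12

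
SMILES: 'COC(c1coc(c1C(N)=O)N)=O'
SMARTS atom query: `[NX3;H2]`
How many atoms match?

2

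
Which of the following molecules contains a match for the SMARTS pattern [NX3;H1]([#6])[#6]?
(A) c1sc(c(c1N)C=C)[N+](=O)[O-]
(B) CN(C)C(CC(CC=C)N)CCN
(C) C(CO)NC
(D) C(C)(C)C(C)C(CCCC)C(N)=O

C

[NX3;H1]([#6])[#6] describes a trivalent nitrogen with one H, bonded to two carbons (a secondary amine).
(A) has a primary amino group (-NH2) but the nitrogen has H2 and only one carbon neighbour.
(B) has a primary amino group (-NH2) but the nitrogen has H2 and only one carbon neighbour.
(C) contains an N-methylamino group (-NHCH3), which satisfies every atom and bond constraint.
(D) has a primary amide (-C(=O)NH2) but the -C(=O)NH2 nitrogen has H2, not H1.
So the answer is (C).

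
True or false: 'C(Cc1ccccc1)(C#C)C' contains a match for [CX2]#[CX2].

The pattern [CX2]#[CX2] describes a carbon-carbon triple bond — an alkyne.
The molecule carries an ethynyl group (-C#CH), whose atoms satisfy every constraint of the query, so the pattern matches.

True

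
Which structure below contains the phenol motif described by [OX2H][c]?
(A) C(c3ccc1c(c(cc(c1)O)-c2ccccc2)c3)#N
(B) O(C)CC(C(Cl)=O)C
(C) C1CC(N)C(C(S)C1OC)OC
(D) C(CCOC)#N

[OX2H][c] describes a hydroxyl oxygen attached to an aromatic carbon (a phenol).
(A) contains a hydroxyl group (-OH), which satisfies every atom and bond constraint.
(B) has a methoxy ether (-OCH3) but the oxygen has H0, not H1.
(C) has a methoxy ether (-OCH3) but the oxygen has H0, not H1.
(D) has a methoxy ether (-OCH3) but the oxygen has H0, not H1.
So the answer is (A).

A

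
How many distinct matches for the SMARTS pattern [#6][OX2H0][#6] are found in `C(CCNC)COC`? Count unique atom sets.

[#6][OX2H0][#6] is the SMARTS for an ether: an aliphatic oxygen bridging two carbons with no H on the oxygen.
Exactly one fragment in the molecule meets all constraints, giving 1 match.

1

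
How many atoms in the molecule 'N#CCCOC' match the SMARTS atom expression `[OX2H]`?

0

The query [OX2H] means: aliphatic oxygen with two connections, one of which is H — an -OH oxygen.
Check the 6 heavy atoms by environment: 2× C (H2, X4) → no; 1× C (H0, X2) → no; 1× N (H0, X1) → no; 1× O (H0, X2) → no; 1× C (H3, X4) → no.
No environment satisfies the query, so 0 matching atoms.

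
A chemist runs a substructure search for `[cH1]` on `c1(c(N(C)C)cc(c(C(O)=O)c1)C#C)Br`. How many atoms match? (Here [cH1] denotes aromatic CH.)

2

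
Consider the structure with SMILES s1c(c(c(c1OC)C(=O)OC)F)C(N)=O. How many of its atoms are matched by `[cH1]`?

0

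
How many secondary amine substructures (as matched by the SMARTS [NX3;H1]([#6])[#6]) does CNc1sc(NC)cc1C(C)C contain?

2

[NX3;H1]([#6])[#6] is the SMARTS for a secondary amine: a trivalent nitrogen with one H, bonded to two carbons.
The molecule carries 2 separate instances of an N-methylamino group (-NHCH3) meeting every constraint; each maps to a distinct set of atoms, giving 2 matches.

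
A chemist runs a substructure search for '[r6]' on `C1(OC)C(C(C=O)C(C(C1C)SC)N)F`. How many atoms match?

6

The query [r6] means: r6 matches atoms in a six-membered ring.
Check the 15 heavy atoms by environment: 6× C (in 6-ring) → match; 1× F (acyclic) → no; 4× C (acyclic) → no; 2× O (acyclic) → no; 1× S (acyclic) → no; 1× N (acyclic) → no.
That gives 6 matching atoms.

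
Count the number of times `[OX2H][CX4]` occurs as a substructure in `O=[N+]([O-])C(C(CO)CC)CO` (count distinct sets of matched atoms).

2

[OX2H][CX4] is the SMARTS for an aliphatic alcohol: a hydroxyl oxygen bound to an sp3 (X4) carbon.
The molecule carries 2 separate instances of a hydroxyl group (-OH) meeting every constraint; each maps to a distinct set of atoms, giving 2 matches.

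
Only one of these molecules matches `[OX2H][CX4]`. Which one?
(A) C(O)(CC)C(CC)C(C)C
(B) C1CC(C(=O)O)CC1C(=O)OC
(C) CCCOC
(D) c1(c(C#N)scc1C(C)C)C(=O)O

A

[OX2H][CX4] describes a hydroxyl oxygen bound to an sp3 (X4) carbon (an aliphatic alcohol).
(A) contains a hydroxyl group (-OH), which satisfies every atom and bond constraint.
(B) has a carboxylic acid group (-C(=O)OH) but the -OH is on a CX3 carbonyl carbon, not a CX4 carbon.
(C) has a methoxy ether (-OCH3) but the oxygen has H0 (ether), not H1.
(D) has a carboxylic acid group (-C(=O)OH) but the -OH is on a CX3 carbonyl carbon, not a CX4 carbon.
So the answer is (A).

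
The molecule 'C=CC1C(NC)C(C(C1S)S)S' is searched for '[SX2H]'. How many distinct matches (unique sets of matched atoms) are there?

3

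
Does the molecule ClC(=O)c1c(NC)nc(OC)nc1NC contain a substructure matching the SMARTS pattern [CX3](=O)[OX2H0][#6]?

The pattern [CX3](=O)[OX2H0][#6] describes a carbonyl carbon bonded to an oxygen that is itself bonded to carbon (no H on that O) — an ester.
The closest candidate here is a methoxy ether (-OCH3), but the ether oxygen is not adjacent to a C=O carbon. No other fragment satisfies the full query, so there is no match.

No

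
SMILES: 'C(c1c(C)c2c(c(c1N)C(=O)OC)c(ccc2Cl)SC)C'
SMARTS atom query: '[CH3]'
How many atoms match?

4

The query [CH3] means: aliphatic carbon with exactly three hydrogens.
Check the 21 heavy atoms by environment: 8× c (aromatic, H0) → no; 2× c (aromatic, H1) → no; 1× C (H2) → no; 4× C (H3) → match; 1× S (H0) → no; 1× C (H0) → no; 2× O (H0) → no; 1× N (H2) → no; 1× Cl (H0) → no.
That gives 4 matching atoms.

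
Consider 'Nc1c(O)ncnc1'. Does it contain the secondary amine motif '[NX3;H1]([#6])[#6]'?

No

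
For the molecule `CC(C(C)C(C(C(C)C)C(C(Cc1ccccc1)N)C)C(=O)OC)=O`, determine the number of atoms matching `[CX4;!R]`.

13

The query [CX4;!R] means: aliphatic carbon with four total connections, not in a ring.
Check the 25 heavy atoms by environment: 13× C (X4, acyclic) → match; 6× c (aromatic, X3, in 6-ring) → no; 2× C (X3, acyclic) → no; 2× O (X1, acyclic) → no; 1× O (X2, acyclic) → no; 1× N (X3, acyclic) → no.
That gives 13 matching atoms.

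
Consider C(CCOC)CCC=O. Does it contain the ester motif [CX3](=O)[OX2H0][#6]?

No

The pattern [CX3](=O)[OX2H0][#6] describes a carbonyl carbon bonded to an oxygen that is itself bonded to carbon (no H on that O) — an ester.
The closest candidate here is a methoxy ether (-OCH3), but the ether oxygen is not adjacent to a C=O carbon. No other fragment satisfies the full query, so there is no match.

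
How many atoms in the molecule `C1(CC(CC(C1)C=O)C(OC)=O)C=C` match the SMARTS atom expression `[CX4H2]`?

The query [CX4H2] means: sp3 carbon (X4) with exactly two hydrogens.
Check the 14 heavy atoms by environment: 3× C (H1, X4) → no; 3× C (H2, X4) → match; 2× C (H1, X3) → no; 1× C (H2, X3) → no; 1× C (H0, X3) → no; 2× O (H0, X1) → no; 1× O (H0, X2) → no; 1× C (H3, X4) → no.
That gives 3 matching atoms.

3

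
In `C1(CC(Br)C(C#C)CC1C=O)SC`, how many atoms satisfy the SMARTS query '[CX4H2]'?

The query [CX4H2] means: sp3 carbon (X4) with exactly two hydrogens.
Check the 13 heavy atoms by environment: 4× C (H1, X4) → no; 2× C (H2, X4) → match; 1× C (H0, X2) → no; 1× C (H1, X2) → no; 1× S (H0, X2) → no; 1× C (H3, X4) → no; 1× Br (H0, X1) → no; 1× C (H1, X3) → no; 1× O (H0, X1) → no.
That gives 2 matching atoms.

2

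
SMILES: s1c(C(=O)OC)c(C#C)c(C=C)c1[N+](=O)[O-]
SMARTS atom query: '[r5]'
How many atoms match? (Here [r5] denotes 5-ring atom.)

5

The query [r5] means: r5 matches atoms in a five-membered ring.
Check the 16 heavy atoms by environment: 1× s (aromatic, in 5-ring) → match; 4× c (aromatic, in 5-ring) → match; 6× C (acyclic) → no; 1× N (charge +1, acyclic) → no; 1× O (charge -1, acyclic) → no; 3× O (acyclic) → no.
Summing the matching environments: 1 + 4 = 5 matching atoms.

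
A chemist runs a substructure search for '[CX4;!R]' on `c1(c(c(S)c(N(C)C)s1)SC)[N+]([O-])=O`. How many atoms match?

The query [CX4;!R] means: aliphatic carbon with four total connections, not in a ring.
Check the 14 heavy atoms by environment: 1× s (aromatic, X2, in 5-ring) → no; 4× c (aromatic, X3, in 5-ring) → no; 1× N (charge +1, X3, acyclic) → no; 1× O (charge -1, X1, acyclic) → no; 1× O (X1, acyclic) → no; 1× N (X3, acyclic) → no; 3× C (X4, acyclic) → match; 2× S (X2, acyclic) → no.
That gives 3 matching atoms.

3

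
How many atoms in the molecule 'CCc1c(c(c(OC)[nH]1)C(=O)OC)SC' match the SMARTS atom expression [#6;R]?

The query [#6;R] means: carbon that is part of a ring.
Check the 15 heavy atoms by environment: 1× n (aromatic, in 5-ring) → no; 4× c (aromatic, in 5-ring) → match; 1× S (acyclic) → no; 6× C (acyclic) → no; 3× O (acyclic) → no.
That gives 4 matching atoms.

4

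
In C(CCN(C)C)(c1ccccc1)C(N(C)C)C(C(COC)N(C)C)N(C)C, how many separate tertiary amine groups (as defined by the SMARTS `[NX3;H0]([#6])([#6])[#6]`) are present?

[NX3;H0]([#6])([#6])[#6] is the SMARTS for a tertiary amine: a trivalent nitrogen with no H, bonded to three carbons.
The molecule carries 4 separate instances of a dimethylamino group (-N(CH3)2) meeting every constraint; each maps to a distinct set of atoms, giving 4 matches.

4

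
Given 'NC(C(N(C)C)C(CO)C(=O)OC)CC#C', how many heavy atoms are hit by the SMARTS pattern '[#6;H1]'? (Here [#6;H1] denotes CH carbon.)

The query [#6;H1] means: any carbon bearing exactly one hydrogen.
Check the 16 heavy atoms by environment: 2× C (H2) → no; 4× C (H1) → match; 2× C (H0) → no; 1× N (H2) → no; 2× O (H0) → no; 3× C (H3) → no; 1× N (H0) → no; 1× O (H1) → no.
That gives 4 matching atoms.

4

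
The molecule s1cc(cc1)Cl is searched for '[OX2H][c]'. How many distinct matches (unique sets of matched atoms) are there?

0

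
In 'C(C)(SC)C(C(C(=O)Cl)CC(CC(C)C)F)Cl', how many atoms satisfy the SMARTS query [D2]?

3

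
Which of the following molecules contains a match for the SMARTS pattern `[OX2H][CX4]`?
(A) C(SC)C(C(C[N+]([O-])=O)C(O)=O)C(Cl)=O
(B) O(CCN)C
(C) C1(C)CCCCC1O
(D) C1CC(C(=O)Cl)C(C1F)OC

C

[OX2H][CX4] describes a hydroxyl oxygen bound to an sp3 (X4) carbon (an aliphatic alcohol).
(A) has a carboxylic acid group (-C(=O)OH) but the -OH is on a CX3 carbonyl carbon, not a CX4 carbon.
(B) has a methoxy ether (-OCH3) but the oxygen has H0 (ether), not H1.
(C) contains a hydroxyl group (-OH), which satisfies every atom and bond constraint.
(D) has a methoxy ether (-OCH3) but the oxygen has H0 (ether), not H1.
So the answer is (C).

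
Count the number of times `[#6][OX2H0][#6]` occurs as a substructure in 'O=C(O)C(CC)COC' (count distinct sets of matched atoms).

1

[#6][OX2H0][#6] is the SMARTS for an ether: an aliphatic oxygen bridging two carbons with no H on the oxygen.
Exactly one fragment in the molecule meets all constraints, giving 1 match.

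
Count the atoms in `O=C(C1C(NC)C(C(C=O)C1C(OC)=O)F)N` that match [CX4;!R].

Check the 17 heavy atoms by environment: 5× C (X4, in 5-ring) → no; 1× F (X1, acyclic) → no; 3× C (X3, acyclic) → no; 3× O (X1, acyclic) → no; 2× N (X3, acyclic) → no; 2× C (X4, acyclic) → match; 1× O (X2, acyclic) → no.
That gives 2 matching atoms.

2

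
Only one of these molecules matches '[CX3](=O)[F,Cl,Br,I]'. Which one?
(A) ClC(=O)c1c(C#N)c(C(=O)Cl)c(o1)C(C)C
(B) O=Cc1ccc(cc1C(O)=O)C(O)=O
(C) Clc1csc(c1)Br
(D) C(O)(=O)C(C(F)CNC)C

A

[CX3](=O)[F,Cl,Br,I] describes a carbonyl carbon bonded to a halogen (an acyl halide).
(A) contains an acyl chloride (-C(=O)Cl), which satisfies every atom and bond constraint.
(B) has a carboxylic acid group (-C(=O)OH) but the carbonyl is bonded to -OH, not to a halogen.
(C) has a chloro substituent but the Cl is not on a carbonyl carbon.
(D) has a carboxylic acid group (-C(=O)OH) but the carbonyl is bonded to -OH, not to a halogen.
So the answer is (A).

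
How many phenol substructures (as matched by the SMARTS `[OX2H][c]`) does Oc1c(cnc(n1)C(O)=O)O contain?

2

[OX2H][c] is the SMARTS for a phenol: a hydroxyl oxygen attached to an aromatic carbon.
The molecule carries 2 separate instances of a hydroxyl group (-OH) meeting every constraint; each maps to a distinct set of atoms, giving 2 matches.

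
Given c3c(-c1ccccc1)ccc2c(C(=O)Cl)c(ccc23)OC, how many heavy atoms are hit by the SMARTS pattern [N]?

0

The query [N] means: uppercase N matches aliphatic (non-aromatic) nitrogen only.
Check the 21 heavy atoms by environment: 16× c (aromatic) → no; 2× O → no; 2× C → no; 1× Cl → no.
No environment satisfies the query, so 0 matching atoms.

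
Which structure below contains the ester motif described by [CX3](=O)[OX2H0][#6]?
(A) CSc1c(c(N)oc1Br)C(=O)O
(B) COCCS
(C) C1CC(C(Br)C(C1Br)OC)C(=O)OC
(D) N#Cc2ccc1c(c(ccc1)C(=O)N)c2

C

[CX3](=O)[OX2H0][#6] describes a carbonyl carbon bonded to an oxygen that is itself bonded to carbon (no H on that O) (an ester).
(A) has a carboxylic acid group (-C(=O)OH) but the singly-bonded O carries H (OX2H1, not H0).
(B) has a methoxy ether (-OCH3) but the ether oxygen is not adjacent to a C=O carbon.
(C) contains a methyl-ester group (-C(=O)OCH3), which satisfies every atom and bond constraint.
(D) has a primary amide (-C(=O)NH2) but the carbonyl is bonded to N, not to an O-C linkage.
So the answer is (C).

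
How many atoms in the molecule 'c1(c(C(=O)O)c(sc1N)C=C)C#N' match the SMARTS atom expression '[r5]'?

5

The query [r5] means: r5 matches atoms in a five-membered ring.
Check the 13 heavy atoms by environment: 1× s (aromatic, in 5-ring) → match; 4× c (aromatic, in 5-ring) → match; 4× C (acyclic) → no; 2× N (acyclic) → no; 2× O (acyclic) → no.
Summing the matching environments: 1 + 4 = 5 matching atoms.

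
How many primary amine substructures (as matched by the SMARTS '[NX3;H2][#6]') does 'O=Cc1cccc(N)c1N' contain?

[NX3;H2][#6] is the SMARTS for a primary amine: a trivalent nitrogen with two H attached to carbon.
The molecule carries 2 separate instances of a primary amino group (-NH2) meeting every constraint; each maps to a distinct set of atoms, giving 2 matches.

2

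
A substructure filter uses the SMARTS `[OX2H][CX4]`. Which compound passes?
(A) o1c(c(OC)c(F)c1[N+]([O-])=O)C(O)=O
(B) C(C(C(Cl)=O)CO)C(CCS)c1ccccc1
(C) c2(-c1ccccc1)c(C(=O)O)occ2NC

B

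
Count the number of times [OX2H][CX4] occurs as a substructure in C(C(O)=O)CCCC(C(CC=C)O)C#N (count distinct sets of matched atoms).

[OX2H][CX4] is the SMARTS for an aliphatic alcohol: a hydroxyl oxygen bound to an sp3 (X4) carbon.
Exactly one fragment in the molecule meets all constraints, giving 1 match.

1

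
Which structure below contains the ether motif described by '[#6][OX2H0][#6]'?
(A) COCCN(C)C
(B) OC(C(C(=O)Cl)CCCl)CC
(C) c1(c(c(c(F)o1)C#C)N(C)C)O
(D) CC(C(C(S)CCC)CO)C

A

[#6][OX2H0][#6] describes an aliphatic oxygen bridging two carbons with no H on the oxygen (an ether).
(A) contains a methoxy ether (-OCH3), which satisfies every atom and bond constraint.
(B) has a hydroxyl group (-OH) but the oxygen has H1, not H0 bridging two carbons.
(C) has a hydroxyl group (-OH) but the oxygen has H1, not H0 bridging two carbons.
(D) has a hydroxyl group (-OH) but the oxygen has H1, not H0 bridging two carbons.
So the answer is (A).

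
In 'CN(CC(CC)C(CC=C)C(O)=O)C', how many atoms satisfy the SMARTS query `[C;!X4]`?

3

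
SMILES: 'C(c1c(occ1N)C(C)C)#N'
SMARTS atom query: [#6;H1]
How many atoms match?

2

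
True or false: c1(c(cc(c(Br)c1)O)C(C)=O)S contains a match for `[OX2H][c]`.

True

The pattern [OX2H][c] describes a hydroxyl oxygen attached to an aromatic carbon — a phenol.
The molecule carries a hydroxyl group (-OH), whose atoms satisfy every constraint of the query, so the pattern matches.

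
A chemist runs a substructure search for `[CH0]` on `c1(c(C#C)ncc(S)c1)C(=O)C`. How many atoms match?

The query [CH0] means: aliphatic carbon with no attached hydrogen.
Check the 12 heavy atoms by environment: 1× n (aromatic, H0) → no; 3× c (aromatic, H0) → no; 2× c (aromatic, H1) → no; 2× C (H0) → match; 1× O (H0) → no; 1× C (H3) → no; 1× C (H1) → no; 1× S (H1) → no.
That gives 2 matching atoms.

2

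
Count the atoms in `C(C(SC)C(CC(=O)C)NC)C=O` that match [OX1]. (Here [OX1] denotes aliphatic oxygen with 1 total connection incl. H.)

2

The query [OX1] means: aliphatic oxygen with one total connection — typically a carbonyl =O or an oxide.
Check the 13 heavy atoms by environment: 7× C (X4) → no; 1× S (X2) → no; 2× C (X3) → no; 2× O (X1) → match; 1× N (X3) → no.
That gives 2 matching atoms.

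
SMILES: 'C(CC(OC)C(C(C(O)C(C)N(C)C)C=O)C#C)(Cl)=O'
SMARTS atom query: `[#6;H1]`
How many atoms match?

7

The query [#6;H1] means: any carbon bearing exactly one hydrogen.
Check the 20 heavy atoms by environment: 4× C (H3) → no; 7× C (H1) → match; 1× C (H2) → no; 1× N (H0) → no; 2× C (H0) → no; 3× O (H0) → no; 1× O (H1) → no; 1× Cl (H0) → no.
That gives 7 matching atoms.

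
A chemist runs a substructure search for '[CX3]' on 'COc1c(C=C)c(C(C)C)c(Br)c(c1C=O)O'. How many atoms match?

3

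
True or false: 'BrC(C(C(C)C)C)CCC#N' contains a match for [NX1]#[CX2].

The pattern [NX1]#[CX2] describes a nitrogen triple-bonded to a two-connected carbon — a nitrile.
The molecule carries a nitrile (-C#N), whose atoms satisfy every constraint of the query, so the pattern matches.

True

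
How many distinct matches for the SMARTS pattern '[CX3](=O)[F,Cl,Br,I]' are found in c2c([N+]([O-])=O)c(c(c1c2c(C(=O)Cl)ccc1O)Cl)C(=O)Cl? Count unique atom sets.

2

[CX3](=O)[F,Cl,Br,I] is the SMARTS for an acyl halide: a carbonyl carbon bonded to a halogen.
The molecule carries 2 separate instances of an acyl chloride (-C(=O)Cl) meeting every constraint; each maps to a distinct set of atoms, giving 2 matches.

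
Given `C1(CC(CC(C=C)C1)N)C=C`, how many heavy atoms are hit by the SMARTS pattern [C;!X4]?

4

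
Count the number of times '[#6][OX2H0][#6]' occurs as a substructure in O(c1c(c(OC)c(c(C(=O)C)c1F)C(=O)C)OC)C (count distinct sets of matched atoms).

3

[#6][OX2H0][#6] is the SMARTS for an ether: an aliphatic oxygen bridging two carbons with no H on the oxygen.
The molecule carries 3 separate instances of a methoxy ether (-OCH3) meeting every constraint; each maps to a distinct set of atoms, giving 3 matches.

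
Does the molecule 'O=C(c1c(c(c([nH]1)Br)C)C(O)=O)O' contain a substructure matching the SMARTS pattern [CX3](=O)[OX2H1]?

The pattern [CX3](=O)[OX2H1] describes an sp2 carbon double-bonded to O and single-bonded to an -OH oxygen — a carboxylic acid.
The molecule carries a carboxylic acid group (-C(=O)OH), whose atoms satisfy every constraint of the query, so the pattern matches.

Yes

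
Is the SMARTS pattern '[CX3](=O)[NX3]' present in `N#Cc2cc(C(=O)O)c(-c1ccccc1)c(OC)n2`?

The pattern [CX3](=O)[NX3] describes a carbonyl carbon bonded to a trivalent nitrogen — an amide.
The closest candidate here is a carboxylic acid group (-C(=O)OH), but the carbonyl is bonded to O, not to an NX3 nitrogen. No other fragment satisfies the full query, so there is no match.

No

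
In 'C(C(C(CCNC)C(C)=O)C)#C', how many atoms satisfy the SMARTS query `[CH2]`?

The query [CH2] means: aliphatic carbon with exactly two hydrogens.
Check the 12 heavy atoms by environment: 3× C (H3) → no; 3× C (H1) → no; 2× C (H2) → match; 2× C (H0) → no; 1× O (H0) → no; 1× N (H1) → no.
That gives 2 matching atoms.

2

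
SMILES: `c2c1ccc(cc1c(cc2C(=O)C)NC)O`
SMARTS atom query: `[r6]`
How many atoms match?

Check the 16 heavy atoms by environment: 10× c (aromatic, in 6-ring) → match; 3× C (acyclic) → no; 2× O (acyclic) → no; 1× N (acyclic) → no.
That gives 10 matching atoms.

10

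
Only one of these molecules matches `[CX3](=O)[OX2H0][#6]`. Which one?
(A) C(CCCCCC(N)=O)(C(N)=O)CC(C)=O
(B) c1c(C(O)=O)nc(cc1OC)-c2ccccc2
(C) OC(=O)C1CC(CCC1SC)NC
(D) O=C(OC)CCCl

D

[CX3](=O)[OX2H0][#6] describes a carbonyl carbon bonded to an oxygen that is itself bonded to carbon (no H on that O) (an ester).
(A) has a primary amide (-C(=O)NH2) but the carbonyl is bonded to N, not to an O-C linkage.
(B) has a methoxy ether (-OCH3) but the ether oxygen is not adjacent to a C=O carbon.
(C) has a carboxylic acid group (-C(=O)OH) but the singly-bonded O carries H (OX2H1, not H0).
(D) contains a methyl-ester group (-C(=O)OCH3), which satisfies every atom and bond constraint.
So the answer is (D).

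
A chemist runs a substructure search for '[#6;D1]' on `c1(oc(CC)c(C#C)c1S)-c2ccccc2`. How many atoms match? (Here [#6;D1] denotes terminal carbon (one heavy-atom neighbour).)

2

The query [#6;D1] means: carbon bonded to exactly one heavy atom.
Check the 16 heavy atoms by environment: 1× o (aromatic, D2) → no; 5× c (aromatic, D3) → no; 2× C (D2) → no; 2× C (D1) → match; 1× S (D1) → no; 5× c (aromatic, D2) → no.
That gives 2 matching atoms.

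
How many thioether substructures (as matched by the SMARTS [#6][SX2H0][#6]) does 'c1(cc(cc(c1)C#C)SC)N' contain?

[#6][SX2H0][#6] is the SMARTS for a thioether: an aliphatic sulfur bridging two carbons with no H on the sulfur.
Exactly one fragment in the molecule meets all constraints, giving 1 match.

1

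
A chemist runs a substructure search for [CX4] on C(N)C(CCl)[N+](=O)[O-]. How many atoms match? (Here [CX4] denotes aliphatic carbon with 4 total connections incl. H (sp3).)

3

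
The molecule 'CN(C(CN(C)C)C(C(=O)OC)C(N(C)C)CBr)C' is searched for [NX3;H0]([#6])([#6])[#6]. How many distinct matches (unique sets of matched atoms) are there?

[NX3;H0]([#6])([#6])[#6] is the SMARTS for a tertiary amine: a trivalent nitrogen with no H, bonded to three carbons.
The molecule carries 3 separate instances of a dimethylamino group (-N(CH3)2) meeting every constraint; each maps to a distinct set of atoms, giving 3 matches.

3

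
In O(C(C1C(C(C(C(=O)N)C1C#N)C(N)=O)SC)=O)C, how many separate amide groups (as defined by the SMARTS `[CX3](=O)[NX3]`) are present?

2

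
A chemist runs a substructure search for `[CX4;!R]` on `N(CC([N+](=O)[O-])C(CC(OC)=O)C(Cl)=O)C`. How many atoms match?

6

Check the 16 heavy atoms by environment: 6× C (X4, acyclic) → match; 2× C (X3, acyclic) → no; 3× O (X1, acyclic) → no; 1× Cl (X1, acyclic) → no; 1× N (charge +1, X3, acyclic) → no; 1× O (charge -1, X1, acyclic) → no; 1× N (X3, acyclic) → no; 1× O (X2, acyclic) → no.
That gives 6 matching atoms.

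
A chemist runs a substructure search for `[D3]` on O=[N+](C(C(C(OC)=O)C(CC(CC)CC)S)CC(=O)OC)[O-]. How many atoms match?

7

The query [D3] means: atom with exactly three heavy-atom neighbours.
Check the 22 heavy atoms by environment: 4× C (D2) → no; 6× C (D3) → match; 1× N (charge +1, D3) → match; 1× O (charge -1, D1) → no; 3× O (D1) → no; 2× O (D2) → no; 4× C (D1) → no; 1× S (D1) → no.
Summing the matching environments: 6 + 1 = 7 matching atoms.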